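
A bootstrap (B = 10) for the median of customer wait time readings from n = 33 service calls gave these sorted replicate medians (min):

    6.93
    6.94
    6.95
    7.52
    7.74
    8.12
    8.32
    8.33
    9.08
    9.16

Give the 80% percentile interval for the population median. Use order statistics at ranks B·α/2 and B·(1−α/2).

(6.93, 9.08)

α = 0.20; lower rank = 10 × 0.100 = 1; upper rank = 10 × 0.900 = 9.
The 1st smallest replicate is 6.93; the 9th is 9.08.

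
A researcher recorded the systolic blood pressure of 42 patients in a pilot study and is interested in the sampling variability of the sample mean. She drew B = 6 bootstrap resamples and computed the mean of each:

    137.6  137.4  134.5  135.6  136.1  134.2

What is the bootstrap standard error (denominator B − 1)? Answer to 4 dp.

SE* = 1.4227

Bootstrap SE is the standard deviation of the 6 replicate means.
Mean of replicates: (137.6 + 137.4 + 134.5 + 135.6 + 136.1 + 134.2) / 6 = 815.40000 / 6 = 135.90000
Sum of squared deviations: (+1.70000)² + (+1.50000)² + (−1.40000)² + (−0.30000)² + (+0.20000)² + (−1.70000)² = 10.12000
Variance = 10.12000 / 5 = 2.02400
SE* = √2.02400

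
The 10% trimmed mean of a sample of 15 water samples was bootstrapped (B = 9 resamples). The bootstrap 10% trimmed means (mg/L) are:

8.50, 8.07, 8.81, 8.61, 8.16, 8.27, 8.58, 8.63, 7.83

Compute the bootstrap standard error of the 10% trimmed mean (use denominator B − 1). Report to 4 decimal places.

Bootstrap SE is the standard deviation of the 9 replicate 10% trimmed means.
Mean of replicates: (8.50 + 8.07 + 8.81 + 8.61 + 8.16 + 8.27 + 8.58 + 8.63 + 7.83) / 9 = 75.46000 / 9 = 8.38444
Sum of squared deviations: (+0.11556)² + (−0.31444)² + (+0.42556)² + (+0.22556)² + (−0.22444)² + (−0.11444)² + (+0.19556)² + (+0.24556)² + (−0.55444)² = 0.81362
Variance = 0.81362 / 8 = 0.10170
SE* = √0.10170

SE* = 0.3189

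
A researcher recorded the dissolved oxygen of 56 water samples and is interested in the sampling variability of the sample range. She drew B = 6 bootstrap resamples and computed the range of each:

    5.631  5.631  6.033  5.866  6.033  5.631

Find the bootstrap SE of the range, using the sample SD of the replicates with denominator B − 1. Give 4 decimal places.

SE* = 0.1993

Bootstrap SE is the standard deviation of the 6 replicate ranges.
Mean of replicates: (5.631 + 5.631 + 6.033 + 5.866 + 6.033 + 5.631) / 6 = 34.825000 / 6 = 5.804167
Sum of squared deviations: (−0.173167)² + (−0.173167)² + (+0.228833)² + (+0.061833)² + (+0.228833)² + (−0.173167)² = 0.198513
Variance = 0.198513 / 5 = 0.039703
SE* = √0.039703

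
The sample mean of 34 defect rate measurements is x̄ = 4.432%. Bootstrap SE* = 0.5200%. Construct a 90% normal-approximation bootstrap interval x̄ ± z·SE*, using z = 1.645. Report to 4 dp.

Margin = 1.645 × 0.5200 = 0.85540
Interval: 4.432 ± 0.85540

(3.5766, 5.2874)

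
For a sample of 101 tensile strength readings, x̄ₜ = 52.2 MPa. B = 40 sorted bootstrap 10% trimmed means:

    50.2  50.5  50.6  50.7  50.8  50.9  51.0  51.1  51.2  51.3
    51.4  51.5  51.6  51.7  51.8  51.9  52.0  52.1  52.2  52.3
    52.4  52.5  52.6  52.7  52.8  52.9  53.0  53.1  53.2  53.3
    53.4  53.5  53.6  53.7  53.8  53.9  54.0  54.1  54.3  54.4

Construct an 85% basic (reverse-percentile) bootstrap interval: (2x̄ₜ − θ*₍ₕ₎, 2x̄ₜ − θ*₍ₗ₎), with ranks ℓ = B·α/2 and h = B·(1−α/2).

Percentile endpoints at ranks 3 and 37: θ*₍3₎ = 50.6, θ*₍37₎ = 54.0.
Basic interval reflects these around x̄ₜ:
  lower = 2 × 52.2 − 54.0 = 50.4
  upper = 2 × 52.2 − 50.6 = 53.8

(50.4, 53.8)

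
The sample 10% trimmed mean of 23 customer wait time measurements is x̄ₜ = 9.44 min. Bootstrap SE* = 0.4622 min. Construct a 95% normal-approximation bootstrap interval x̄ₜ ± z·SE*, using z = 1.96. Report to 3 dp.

(8.534, 10.346)

Margin = 1.96 × 0.4622 = 0.9059
Interval: 9.44 ± 0.9059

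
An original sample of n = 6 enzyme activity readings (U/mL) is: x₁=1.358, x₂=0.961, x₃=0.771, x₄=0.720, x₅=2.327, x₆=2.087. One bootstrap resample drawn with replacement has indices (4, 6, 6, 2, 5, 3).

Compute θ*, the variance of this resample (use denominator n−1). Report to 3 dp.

θ* = 0.561

Resample values: 0.720, 2.087, 2.087, 0.961, 2.327, 0.771.
Mean = 1.4922; sum of squared deviations = 2.8031
s² = 2.8031 / 5 = 0.5606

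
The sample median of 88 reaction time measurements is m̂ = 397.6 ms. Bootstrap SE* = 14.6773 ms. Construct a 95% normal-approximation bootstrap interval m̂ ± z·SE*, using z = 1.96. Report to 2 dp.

Margin = 1.96 × 14.6773 = 28.768
Interval: 397.6 ± 28.768

(368.83, 426.37)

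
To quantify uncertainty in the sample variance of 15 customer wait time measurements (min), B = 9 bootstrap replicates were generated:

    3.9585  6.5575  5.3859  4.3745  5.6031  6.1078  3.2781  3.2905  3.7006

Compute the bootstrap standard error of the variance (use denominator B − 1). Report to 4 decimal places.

Bootstrap SE is the standard deviation of the 9 replicate variances.
Mean of replicates: (3.9585 + 6.5575 + 5.3859 + 4.3745 + 5.6031 + 6.1078 + 3.2781 + 3.2905 + 3.7006) / 9 = 42.25650 / 9 = 4.69517
Sum of squared deviations: (−0.73667)² + (+1.86233)² + (+0.69073)² + (−0.32067)² + (+0.90793)² + (+1.41263)² + (−1.41707)² + (−1.40467)² + (−0.99457)² = 12.38111
Variance = 12.38111 / 8 = 1.54764
SE* = √1.54764

SE* = 1.2440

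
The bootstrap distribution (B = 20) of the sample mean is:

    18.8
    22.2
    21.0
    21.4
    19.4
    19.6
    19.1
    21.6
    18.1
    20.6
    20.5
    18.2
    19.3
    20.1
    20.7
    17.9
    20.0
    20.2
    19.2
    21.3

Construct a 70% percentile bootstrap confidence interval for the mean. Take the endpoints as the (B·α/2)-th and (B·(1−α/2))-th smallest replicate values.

(18.2, 21.3)

Sorted replicates: 17.9, 18.1, 18.2, 18.8, 19.1, 19.2, 19.3, 19.4, 19.6, 20.0, 20.1, 20.2, 20.5, 20.6, 20.7, 21.0, 21.3, 21.4, 21.6, 22.2
α = 0.30; lower rank = 20 × 0.150 = 3; upper rank = 20 × 0.850 = 17.
The 3rd smallest replicate is 18.2; the 17th is 21.3.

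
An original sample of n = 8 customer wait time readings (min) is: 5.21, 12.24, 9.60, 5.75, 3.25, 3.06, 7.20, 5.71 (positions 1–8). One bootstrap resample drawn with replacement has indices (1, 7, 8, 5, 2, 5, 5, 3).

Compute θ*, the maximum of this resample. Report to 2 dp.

Resample values: 5.21, 7.20, 5.71, 3.25, 12.24, 3.25, 3.25, 9.60.
Maximum = 12.24

θ* = 12.24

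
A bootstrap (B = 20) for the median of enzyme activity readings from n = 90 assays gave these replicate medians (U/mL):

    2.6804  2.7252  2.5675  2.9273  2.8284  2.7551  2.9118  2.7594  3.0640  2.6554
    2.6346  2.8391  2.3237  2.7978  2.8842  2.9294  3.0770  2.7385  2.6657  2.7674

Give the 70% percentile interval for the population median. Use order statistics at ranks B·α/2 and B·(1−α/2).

Sorted replicates: 2.3237, 2.5675, 2.6346, 2.6554, 2.6657, 2.6804, 2.7252, 2.7385, 2.7551, 2.7594, 2.7674, 2.7978, 2.8284, 2.8391, 2.8842, 2.9118, 2.9273, 2.9294, 3.0640, 3.0770
α = 0.30; lower rank = 20 × 0.150 = 3; upper rank = 20 × 0.850 = 17.
The 3rd smallest replicate is 2.6346; the 17th is 2.9273.

(2.6346, 2.9273)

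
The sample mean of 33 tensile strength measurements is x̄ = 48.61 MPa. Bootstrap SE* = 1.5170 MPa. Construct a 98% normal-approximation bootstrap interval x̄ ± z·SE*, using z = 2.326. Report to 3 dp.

(45.081, 52.139)

Margin = 2.326 × 1.5170 = 3.5285
Interval: 48.61 ± 3.5285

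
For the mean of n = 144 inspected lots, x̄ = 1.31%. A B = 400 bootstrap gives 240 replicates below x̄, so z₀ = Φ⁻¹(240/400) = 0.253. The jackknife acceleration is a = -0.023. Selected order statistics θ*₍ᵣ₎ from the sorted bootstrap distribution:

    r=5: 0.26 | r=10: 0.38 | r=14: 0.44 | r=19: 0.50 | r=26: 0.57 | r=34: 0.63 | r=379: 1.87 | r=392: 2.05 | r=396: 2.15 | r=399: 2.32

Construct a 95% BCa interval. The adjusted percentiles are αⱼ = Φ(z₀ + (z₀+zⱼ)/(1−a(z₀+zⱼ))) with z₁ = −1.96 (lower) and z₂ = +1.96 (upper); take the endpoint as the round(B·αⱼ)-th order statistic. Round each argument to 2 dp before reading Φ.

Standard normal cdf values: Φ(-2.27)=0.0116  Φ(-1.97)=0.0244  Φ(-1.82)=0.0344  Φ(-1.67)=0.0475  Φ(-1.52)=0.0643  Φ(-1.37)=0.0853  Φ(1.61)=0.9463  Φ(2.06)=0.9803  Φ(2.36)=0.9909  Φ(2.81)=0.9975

Lower: z₀ + z₁ = 0.253 + (-1.960) = -1.707; 1 − a(z₀+z₁) = 1 − (-0.023)(-1.707) = 0.9607; argument = 0.253 + (-1.707)/0.9607 = -1.5238 → -1.52.
α₁ = Φ(-1.52) = 0.0643; rank = round(400 × 0.0643) = 26; θ*₍26₎ = 0.57.
Upper: z₀ + z₂ = 2.213; 1 − a(z₀+z₂) = 1.0509; argument = 2.3588 → 2.36; α₂ = 0.9909; rank = 396; θ*₍396₎ = 2.15.

(0.57, 2.15)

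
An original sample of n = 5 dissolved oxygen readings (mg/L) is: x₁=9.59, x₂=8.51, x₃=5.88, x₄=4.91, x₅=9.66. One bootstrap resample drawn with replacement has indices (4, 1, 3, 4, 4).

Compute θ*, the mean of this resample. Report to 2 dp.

Resample values: 4.91, 9.59, 5.88, 4.91, 4.91.
Mean = (4.91 + 9.59 + 5.88 + 4.91 + 4.91) / 5 = 30.200 / 5 = 6.04

θ* = 6.04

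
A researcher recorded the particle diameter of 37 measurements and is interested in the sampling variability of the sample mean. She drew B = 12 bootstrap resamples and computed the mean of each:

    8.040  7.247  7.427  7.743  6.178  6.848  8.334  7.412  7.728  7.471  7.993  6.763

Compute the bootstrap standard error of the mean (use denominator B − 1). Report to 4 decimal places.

SE* = 0.6090

Bootstrap SE is the standard deviation of the 12 replicate means.
Mean of replicates: (8.040 + 7.247 + 7.427 + 7.743 + 6.178 + 6.848 + 8.334 + 7.412 + 7.728 + 7.471 + 7.993 + 6.763) / 12 = 89.18400 / 12 = 7.43200
Sum of squared deviations: (+0.60800)² + (−0.18500)² + (−0.00500)² + (+0.31100)² + (−1.25400)² + (−0.58400)² + (+0.90200)² + (−0.02000)² + (+0.29600)² + (+0.03900)² + (+0.56100)² + (−0.66900)² = 4.07963
Variance = 4.07963 / 11 = 0.37088
SE* = √0.37088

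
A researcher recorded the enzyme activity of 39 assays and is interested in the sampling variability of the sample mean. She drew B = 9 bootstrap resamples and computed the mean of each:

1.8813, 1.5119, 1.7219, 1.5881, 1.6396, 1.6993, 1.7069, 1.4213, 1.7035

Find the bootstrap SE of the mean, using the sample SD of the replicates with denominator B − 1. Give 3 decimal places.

Bootstrap SE is the standard deviation of the 9 replicate means.
Mean of replicates: (1.8813 + 1.5119 + 1.7219 + 1.5881 + 1.6396 + 1.6993 + 1.7069 + 1.4213 + 1.7035) / 9 = 14.87380 / 9 = 1.65264
Sum of squared deviations: (+0.22866)² + (−0.14074)² + (+0.06926)² + (−0.06454)² + (−0.01304)² + (+0.04666)² + (+0.05426)² + (−0.23134)² + (+0.05086)² = 0.14245
Variance = 0.14245 / 8 = 0.01781
SE* = √0.01781

SE* = 0.133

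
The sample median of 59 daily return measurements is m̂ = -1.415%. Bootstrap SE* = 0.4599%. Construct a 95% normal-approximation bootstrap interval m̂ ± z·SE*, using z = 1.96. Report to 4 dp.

Margin = 1.96 × 0.4599 = 0.90140
Interval: -1.415 ± 0.90140

(-2.3164, -0.5136)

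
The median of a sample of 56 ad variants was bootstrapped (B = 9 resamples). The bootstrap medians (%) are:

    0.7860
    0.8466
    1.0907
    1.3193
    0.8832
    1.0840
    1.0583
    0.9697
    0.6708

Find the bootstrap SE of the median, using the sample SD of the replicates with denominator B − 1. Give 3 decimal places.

SE* = 0.195

Bootstrap SE is the standard deviation of the 9 replicate medians.
Mean of replicates: (0.7860 + 0.8466 + 1.0907 + 1.3193 + 0.8832 + 1.0840 + 1.0583 + 0.9697 + 0.6708) / 9 = 8.70860 / 9 = 0.96762
Sum of squared deviations: (−0.18162)² + (−0.12102)² + (+0.12308)² + (+0.35168)² + (−0.08442)² + (+0.11638)² + (+0.09068)² + (+0.00208)² + (−0.29682)² = 0.30346
Variance = 0.30346 / 8 = 0.03793
SE* = √0.03793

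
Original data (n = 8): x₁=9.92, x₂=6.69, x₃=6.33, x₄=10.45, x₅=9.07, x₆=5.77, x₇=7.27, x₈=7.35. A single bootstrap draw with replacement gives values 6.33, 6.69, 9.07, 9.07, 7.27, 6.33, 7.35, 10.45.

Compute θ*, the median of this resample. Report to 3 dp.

θ* = 7.310

Sorted: 6.33, 6.33, 6.69, 7.27, 7.35, 9.07, 9.07, 10.45
Median = average of the two middle values = 7.310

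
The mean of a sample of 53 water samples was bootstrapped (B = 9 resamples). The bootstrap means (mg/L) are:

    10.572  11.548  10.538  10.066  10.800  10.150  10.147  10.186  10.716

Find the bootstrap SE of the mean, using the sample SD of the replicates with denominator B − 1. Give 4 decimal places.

SE* = 0.4704

Bootstrap SE is the standard deviation of the 9 replicate means.
Mean of replicates: (10.572 + 11.548 + 10.538 + 10.066 + 10.800 + 10.150 + 10.147 + 10.186 + 10.716) / 9 = 94.72300 / 9 = 10.52478
Sum of squared deviations: (+0.04722)² + (+1.02322)² + (+0.01322)² + (−0.45878)² + (+0.27522)² + (−0.37478)² + (−0.37778)² + (−0.33878)² + (+0.19122)² = 1.77012
Variance = 1.77012 / 8 = 0.22127
SE* = √0.22127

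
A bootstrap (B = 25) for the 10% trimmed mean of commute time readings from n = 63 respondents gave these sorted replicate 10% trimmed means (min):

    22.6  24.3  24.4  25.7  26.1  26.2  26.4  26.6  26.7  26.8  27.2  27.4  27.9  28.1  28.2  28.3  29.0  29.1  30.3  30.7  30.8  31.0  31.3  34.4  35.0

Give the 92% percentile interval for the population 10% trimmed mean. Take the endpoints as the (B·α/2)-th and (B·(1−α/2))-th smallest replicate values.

α = 0.08; lower rank = 25 × 0.040 = 1; upper rank = 25 × 0.960 = 24.
The 1st smallest replicate is 22.6; the 24th is 34.4.

(22.6, 34.4)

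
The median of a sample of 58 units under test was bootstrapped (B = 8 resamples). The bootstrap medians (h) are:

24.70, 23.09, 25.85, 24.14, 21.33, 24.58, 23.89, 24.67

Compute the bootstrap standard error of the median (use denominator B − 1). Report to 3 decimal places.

SE* = 1.346

Bootstrap SE is the standard deviation of the 8 replicate medians.
Mean of replicates: (24.70 + 23.09 + 25.85 + 24.14 + 21.33 + 24.58 + 23.89 + 24.67) / 8 = 192.2500 / 8 = 24.0312
Sum of squared deviations: (+0.6687)² + (−0.9413)² + (+1.8188)² + (+0.1088)² + (−2.7013)² + (+0.5487)² + (−0.1412)² + (+0.6388)² = 12.6787
Variance = 12.6787 / 7 = 1.8112
SE* = √1.8112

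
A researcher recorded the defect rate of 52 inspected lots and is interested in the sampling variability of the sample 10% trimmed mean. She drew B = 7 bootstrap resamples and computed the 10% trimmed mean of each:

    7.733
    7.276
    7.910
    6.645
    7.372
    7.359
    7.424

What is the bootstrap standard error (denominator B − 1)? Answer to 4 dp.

Bootstrap SE is the standard deviation of the 7 replicate 10% trimmed means.
Mean of replicates: (7.733 + 7.276 + 7.910 + 6.645 + 7.372 + 7.359 + 7.424) / 7 = 51.71900 / 7 = 7.38843
Sum of squared deviations: (+0.34457)² + (−0.11243)² + (+0.52157)² + (−0.74343)² + (−0.01643)² + (−0.02943)² + (+0.03557)² = 0.95849
Variance = 0.95849 / 6 = 0.15975
SE* = √0.15975

SE* = 0.3997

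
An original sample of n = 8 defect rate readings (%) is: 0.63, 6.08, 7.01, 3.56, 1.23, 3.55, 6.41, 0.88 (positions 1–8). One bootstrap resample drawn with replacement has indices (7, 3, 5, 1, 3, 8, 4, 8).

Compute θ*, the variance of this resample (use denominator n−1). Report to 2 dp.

θ* = 8.60

Resample values: 6.41, 7.01, 1.23, 0.63, 7.01, 0.88, 3.56, 0.88.
Mean = 3.4512; sum of squared deviations = 60.2115
s² = 60.2115 / 7 = 8.6016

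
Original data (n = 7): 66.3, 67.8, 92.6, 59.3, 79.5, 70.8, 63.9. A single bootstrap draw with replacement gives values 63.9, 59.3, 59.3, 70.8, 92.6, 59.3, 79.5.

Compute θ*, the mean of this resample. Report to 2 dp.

θ* = 69.24

Mean = (63.9 + 59.3 + 59.3 + 70.8 + 92.6 + 59.3 + 79.5) / 7 = 484.70 / 7 = 69.24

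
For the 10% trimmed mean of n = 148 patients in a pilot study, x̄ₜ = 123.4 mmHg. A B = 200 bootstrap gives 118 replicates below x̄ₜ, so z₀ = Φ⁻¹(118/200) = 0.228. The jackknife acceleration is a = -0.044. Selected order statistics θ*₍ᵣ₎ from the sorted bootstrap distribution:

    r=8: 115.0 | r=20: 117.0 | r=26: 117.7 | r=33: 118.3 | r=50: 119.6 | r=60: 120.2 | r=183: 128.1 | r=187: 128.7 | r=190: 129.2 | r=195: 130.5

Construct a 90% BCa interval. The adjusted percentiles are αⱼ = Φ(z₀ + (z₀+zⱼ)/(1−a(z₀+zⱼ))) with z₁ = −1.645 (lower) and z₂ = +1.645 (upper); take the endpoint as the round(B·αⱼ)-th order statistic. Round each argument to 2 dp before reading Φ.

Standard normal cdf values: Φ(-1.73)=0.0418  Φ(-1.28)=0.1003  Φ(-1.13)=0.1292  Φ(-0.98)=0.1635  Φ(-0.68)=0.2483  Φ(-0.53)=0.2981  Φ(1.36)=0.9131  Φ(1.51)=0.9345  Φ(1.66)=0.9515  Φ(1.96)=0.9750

Lower: z₀ + z₁ = 0.228 + (-1.645) = -1.417; 1 − a(z₀+z₁) = 1 − (-0.044)(-1.417) = 0.9377; argument = 0.228 + (-1.417)/0.9377 = -1.2832 → -1.28.
α₁ = Φ(-1.28) = 0.1003; rank = round(200 × 0.1003) = 20; θ*₍20₎ = 117.0.
Upper: z₀ + z₂ = 1.873; 1 − a(z₀+z₂) = 1.0824; argument = 1.9584 → 1.96; α₂ = 0.9750; rank = 195; θ*₍195₎ = 130.5.

(117.0, 130.5)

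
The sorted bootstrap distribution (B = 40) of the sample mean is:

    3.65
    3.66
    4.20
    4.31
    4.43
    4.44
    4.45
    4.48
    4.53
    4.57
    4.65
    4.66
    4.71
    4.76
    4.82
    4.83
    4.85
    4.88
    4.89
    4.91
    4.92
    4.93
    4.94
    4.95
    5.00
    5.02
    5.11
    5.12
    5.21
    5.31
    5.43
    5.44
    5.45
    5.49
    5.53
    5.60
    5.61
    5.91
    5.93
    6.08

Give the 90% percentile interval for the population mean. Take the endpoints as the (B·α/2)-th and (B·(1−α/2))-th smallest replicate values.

(3.66, 5.91)

α = 0.10; lower rank = 40 × 0.050 = 2; upper rank = 40 × 0.950 = 38.
The 2nd smallest replicate is 3.66; the 38th is 5.91.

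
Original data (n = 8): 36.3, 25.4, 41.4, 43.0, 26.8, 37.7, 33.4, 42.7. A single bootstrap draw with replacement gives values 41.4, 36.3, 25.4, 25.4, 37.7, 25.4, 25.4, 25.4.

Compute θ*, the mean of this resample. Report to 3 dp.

Mean = (41.4 + 36.3 + 25.4 + 25.4 + 37.7 + 25.4 + 25.4 + 25.4) / 8 = 242.40 / 8 = 30.300

θ* = 30.300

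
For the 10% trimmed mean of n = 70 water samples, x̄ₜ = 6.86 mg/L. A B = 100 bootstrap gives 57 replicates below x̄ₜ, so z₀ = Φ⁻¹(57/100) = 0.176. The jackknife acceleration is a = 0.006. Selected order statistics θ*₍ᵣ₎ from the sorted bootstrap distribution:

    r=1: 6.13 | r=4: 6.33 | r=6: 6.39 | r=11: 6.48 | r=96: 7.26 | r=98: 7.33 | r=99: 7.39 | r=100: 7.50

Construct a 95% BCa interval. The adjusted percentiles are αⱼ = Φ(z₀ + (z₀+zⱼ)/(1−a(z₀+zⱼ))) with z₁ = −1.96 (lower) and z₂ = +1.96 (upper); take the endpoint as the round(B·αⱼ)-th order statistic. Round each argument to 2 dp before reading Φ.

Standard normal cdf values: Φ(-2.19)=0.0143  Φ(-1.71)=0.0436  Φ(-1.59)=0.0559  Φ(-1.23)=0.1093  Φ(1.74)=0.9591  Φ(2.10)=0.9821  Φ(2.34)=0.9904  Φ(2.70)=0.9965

(6.39, 7.39)

Lower: z₀ + z₁ = 0.176 + (-1.960) = -1.784; 1 − a(z₀+z₁) = 1 − (0.006)(-1.784) = 1.0107; argument = 0.176 + (-1.784)/1.0107 = -1.5891 → -1.59.
α₁ = Φ(-1.59) = 0.0559; rank = round(100 × 0.0559) = 6; θ*₍6₎ = 6.39.
Upper: z₀ + z₂ = 2.136; 1 − a(z₀+z₂) = 0.9872; argument = 2.3397 → 2.34; α₂ = 0.9904; rank = 99; θ*₍99₎ = 7.39.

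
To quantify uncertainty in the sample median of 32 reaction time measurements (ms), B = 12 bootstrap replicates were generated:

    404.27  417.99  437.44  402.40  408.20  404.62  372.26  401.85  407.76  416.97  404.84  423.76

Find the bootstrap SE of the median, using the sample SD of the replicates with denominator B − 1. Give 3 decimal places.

SE* = 15.591

Bootstrap SE is the standard deviation of the 12 replicate medians.
Mean of replicates: (404.27 + 417.99 + 437.44 + 402.40 + 408.20 + 404.62 + 372.26 + 401.85 + 407.76 + 416.97 + 404.84 + 423.76) / 12 = 4902.3600 / 12 = 408.5300
Sum of squared deviations: (−4.2600)² + (+9.4600)² + (+28.9100)² + (−6.1300)² + (−0.3300)² + (−3.9100)² + (−36.2700)² + (−6.6800)² + (−0.7700)² + (+8.4400)² + (−3.6900)² + (+15.2300)² = 2673.9320
Variance = 2673.9320 / 11 = 243.0847
SE* = √243.0847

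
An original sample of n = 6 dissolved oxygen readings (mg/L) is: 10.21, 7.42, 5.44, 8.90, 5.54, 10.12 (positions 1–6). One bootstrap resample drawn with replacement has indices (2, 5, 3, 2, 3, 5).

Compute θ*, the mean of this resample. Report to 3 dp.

Resample values: 7.42, 5.54, 5.44, 7.42, 5.44, 5.54.
Mean = (7.42 + 5.54 + 5.44 + 7.42 + 5.44 + 5.54) / 6 = 36.800 / 6 = 6.133

θ* = 6.133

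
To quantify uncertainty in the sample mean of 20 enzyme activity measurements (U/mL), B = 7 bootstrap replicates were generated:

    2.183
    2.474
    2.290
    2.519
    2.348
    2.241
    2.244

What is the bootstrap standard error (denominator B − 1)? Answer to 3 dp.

SE* = 0.126

Bootstrap SE is the standard deviation of the 7 replicate means.
Mean of replicates: (2.183 + 2.474 + 2.290 + 2.519 + 2.348 + 2.241 + 2.244) / 7 = 16.2990 / 7 = 2.3284
Sum of squared deviations: (−0.1454)² + (+0.1456)² + (−0.0384)² + (+0.1906)² + (+0.0196)² + (−0.0874)² + (−0.0844)² = 0.0953
Variance = 0.0953 / 6 = 0.0159
SE* = √0.0159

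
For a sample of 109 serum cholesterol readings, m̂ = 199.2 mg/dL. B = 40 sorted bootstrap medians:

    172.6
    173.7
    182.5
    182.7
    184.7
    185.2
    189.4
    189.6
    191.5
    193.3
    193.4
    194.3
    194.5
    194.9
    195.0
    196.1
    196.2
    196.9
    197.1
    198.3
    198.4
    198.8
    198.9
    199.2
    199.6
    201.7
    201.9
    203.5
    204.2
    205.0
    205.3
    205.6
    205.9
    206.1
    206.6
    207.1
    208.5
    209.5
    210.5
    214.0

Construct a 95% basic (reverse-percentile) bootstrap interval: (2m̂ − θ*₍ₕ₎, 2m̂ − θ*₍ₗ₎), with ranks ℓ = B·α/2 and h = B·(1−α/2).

Percentile endpoints at ranks 1 and 39: θ*₍1₎ = 172.6, θ*₍39₎ = 210.5.
Basic interval reflects these around m̂:
  lower = 2 × 199.2 − 210.5 = 187.9
  upper = 2 × 199.2 − 172.6 = 225.8

(187.9, 225.8)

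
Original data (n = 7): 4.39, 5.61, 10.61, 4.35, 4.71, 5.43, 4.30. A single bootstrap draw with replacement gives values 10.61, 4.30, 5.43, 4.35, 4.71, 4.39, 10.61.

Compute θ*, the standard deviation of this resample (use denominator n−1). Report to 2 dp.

θ* = 2.94

Mean = 6.3429; sum of squared deviations = 51.8749
s² = 51.8749 / 6 = 8.6458
s = √8.6458 = 2.94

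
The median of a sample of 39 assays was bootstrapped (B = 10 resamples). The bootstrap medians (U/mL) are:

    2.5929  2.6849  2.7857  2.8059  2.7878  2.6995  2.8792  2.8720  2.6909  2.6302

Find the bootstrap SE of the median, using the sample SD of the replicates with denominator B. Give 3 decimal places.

SE* = 0.093

Bootstrap SE is the standard deviation of the 10 replicate medians.
Mean of replicates: (2.5929 + 2.6849 + 2.7857 + 2.8059 + 2.7878 + 2.6995 + 2.8792 + 2.8720 + 2.6909 + 2.6302) / 10 = 27.42900 / 10 = 2.74290
Sum of squared deviations: (−0.15000)² + (−0.05800)² + (+0.04280)² + (+0.06300)² + (+0.04490)² + (−0.04340)² + (+0.13630)² + (+0.12910)² + (−0.05200)² + (−0.11270)² = 0.08621
Variance = 0.08621 / 10 = 0.00862
SE* = √0.00862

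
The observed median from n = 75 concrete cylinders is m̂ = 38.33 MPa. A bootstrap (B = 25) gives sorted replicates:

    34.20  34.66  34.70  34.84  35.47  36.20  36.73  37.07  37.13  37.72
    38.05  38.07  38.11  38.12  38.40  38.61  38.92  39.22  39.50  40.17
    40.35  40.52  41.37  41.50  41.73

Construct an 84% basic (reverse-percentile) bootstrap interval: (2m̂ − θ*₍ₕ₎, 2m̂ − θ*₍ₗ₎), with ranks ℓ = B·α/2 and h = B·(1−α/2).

(35.29, 42.00)

Percentile endpoints at ranks 2 and 23: θ*₍2₎ = 34.66, θ*₍23₎ = 41.37.
Basic interval reflects these around m̂:
  lower = 2 × 38.33 − 41.37 = 35.29
  upper = 2 × 38.33 − 34.66 = 42.00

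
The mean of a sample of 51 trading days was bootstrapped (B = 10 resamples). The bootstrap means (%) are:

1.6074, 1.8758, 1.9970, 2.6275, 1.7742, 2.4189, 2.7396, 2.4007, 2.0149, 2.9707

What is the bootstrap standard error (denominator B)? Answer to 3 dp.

SE* = 0.430

Bootstrap SE is the standard deviation of the 10 replicate means.
Mean of replicates: (1.6074 + 1.8758 + 1.9970 + 2.6275 + 1.7742 + 2.4189 + 2.7396 + 2.4007 + 2.0149 + 2.9707) / 10 = 22.42670 / 10 = 2.24267
Sum of squared deviations: (−0.63527)² + (−0.36687)² + (−0.24567)² + (+0.38483)² + (−0.46847)² + (+0.17623)² + (+0.49693)² + (+0.15803)² + (−0.22777)² + (+0.72803)² = 1.85095
Variance = 1.85095 / 10 = 0.18510
SE* = √0.18510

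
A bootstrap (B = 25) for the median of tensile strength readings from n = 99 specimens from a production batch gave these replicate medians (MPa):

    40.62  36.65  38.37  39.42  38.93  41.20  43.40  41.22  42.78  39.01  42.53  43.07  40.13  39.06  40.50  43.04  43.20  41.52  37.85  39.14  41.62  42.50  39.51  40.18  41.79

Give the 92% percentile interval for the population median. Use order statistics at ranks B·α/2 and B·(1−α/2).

Sorted replicates: 36.65, 37.85, 38.37, 38.93, 39.01, 39.06, 39.14, 39.42, 39.51, 40.13, 40.18, 40.50, 40.62, 41.20, 41.22, 41.52, 41.62, 41.79, 42.50, 42.53, 42.78, 43.04, 43.07, 43.20, 43.40
α = 0.08; lower rank = 25 × 0.040 = 1; upper rank = 25 × 0.960 = 24.
The 1st smallest replicate is 36.65; the 24th is 43.20.

(36.65, 43.20)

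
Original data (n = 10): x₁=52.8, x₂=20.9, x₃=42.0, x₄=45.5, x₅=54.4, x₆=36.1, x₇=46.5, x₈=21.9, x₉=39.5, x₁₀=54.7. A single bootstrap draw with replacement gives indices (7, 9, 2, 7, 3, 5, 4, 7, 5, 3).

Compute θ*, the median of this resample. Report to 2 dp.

θ* = 46.00

Resample values: 46.5, 39.5, 20.9, 46.5, 42.0, 54.4, 45.5, 46.5, 54.4, 42.0.
Sorted: 20.9, 39.5, 42.0, 42.0, 45.5, 46.5, 46.5, 46.5, 54.4, 54.4
Median = average of the two middle values = 46.00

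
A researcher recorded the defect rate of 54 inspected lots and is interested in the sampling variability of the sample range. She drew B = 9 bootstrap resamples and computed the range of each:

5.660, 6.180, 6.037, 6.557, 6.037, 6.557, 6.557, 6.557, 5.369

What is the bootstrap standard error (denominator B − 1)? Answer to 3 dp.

Bootstrap SE is the standard deviation of the 9 replicate ranges.
Mean of replicates: (5.660 + 6.180 + 6.037 + 6.557 + 6.037 + 6.557 + 6.557 + 6.557 + 5.369) / 9 = 55.5110 / 9 = 6.1679
Sum of squared deviations: (−0.5079)² + (+0.0121)² + (−0.1309)² + (+0.3891)² + (−0.1309)² + (+0.3891)² + (+0.3891)² + (+0.3891)² + (−0.7989)² = 1.5362
Variance = 1.5362 / 8 = 0.1920
SE* = √0.1920

SE* = 0.438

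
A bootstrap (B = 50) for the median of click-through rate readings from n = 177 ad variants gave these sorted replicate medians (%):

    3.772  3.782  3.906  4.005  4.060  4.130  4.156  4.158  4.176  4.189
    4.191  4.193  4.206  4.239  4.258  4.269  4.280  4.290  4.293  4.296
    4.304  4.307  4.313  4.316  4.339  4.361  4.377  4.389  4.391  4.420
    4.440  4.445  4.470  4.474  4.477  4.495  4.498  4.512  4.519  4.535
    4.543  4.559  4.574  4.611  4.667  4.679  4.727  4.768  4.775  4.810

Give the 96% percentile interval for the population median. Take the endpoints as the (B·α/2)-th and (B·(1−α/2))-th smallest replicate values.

(3.772, 4.775)

α = 0.04; lower rank = 50 × 0.020 = 1; upper rank = 50 × 0.980 = 49.
The 1st smallest replicate is 3.772; the 49th is 4.775.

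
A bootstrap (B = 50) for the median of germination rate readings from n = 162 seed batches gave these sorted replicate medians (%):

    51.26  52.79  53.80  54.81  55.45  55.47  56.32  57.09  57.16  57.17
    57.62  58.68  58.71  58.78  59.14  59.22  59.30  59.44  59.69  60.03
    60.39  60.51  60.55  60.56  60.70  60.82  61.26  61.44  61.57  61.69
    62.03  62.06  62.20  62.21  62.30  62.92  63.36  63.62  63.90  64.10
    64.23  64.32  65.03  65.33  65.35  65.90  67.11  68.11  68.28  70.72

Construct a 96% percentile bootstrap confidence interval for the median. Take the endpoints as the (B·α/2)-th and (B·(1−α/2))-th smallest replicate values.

(51.26, 68.28)

α = 0.04; lower rank = 50 × 0.020 = 1; upper rank = 50 × 0.980 = 49.
The 1st smallest replicate is 51.26; the 49th is 68.28.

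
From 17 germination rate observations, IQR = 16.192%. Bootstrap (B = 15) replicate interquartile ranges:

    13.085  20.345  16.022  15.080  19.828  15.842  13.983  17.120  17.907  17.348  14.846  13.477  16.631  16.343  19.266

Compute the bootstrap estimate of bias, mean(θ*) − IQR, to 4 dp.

mean(θ*) = (13.085 + 20.345 + 16.022 + 15.080 + 19.828 + 15.842 + 13.983 + 17.120 + 17.907 + 17.348 + 14.846 + 13.477 + 16.631 + 16.343 + 19.266) / 15 = 16.47487
bias = 16.47487 − 16.192

bias = +0.2829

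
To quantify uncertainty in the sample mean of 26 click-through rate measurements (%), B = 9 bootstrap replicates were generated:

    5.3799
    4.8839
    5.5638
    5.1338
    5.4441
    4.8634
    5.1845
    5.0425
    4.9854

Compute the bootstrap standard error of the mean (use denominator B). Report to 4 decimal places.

Bootstrap SE is the standard deviation of the 9 replicate means.
Mean of replicates: (5.3799 + 4.8839 + 5.5638 + 5.1338 + 5.4441 + 4.8634 + 5.1845 + 5.0425 + 4.9854) / 9 = 46.48130 / 9 = 5.16459
Sum of squared deviations: (+0.21531)² + (−0.28069)² + (+0.39921)² + (−0.03079)² + (+0.27951)² + (−0.30119)² + (+0.01991)² + (−0.12209)² + (−0.17919)² = 0.50171
Variance = 0.50171 / 9 = 0.05575
SE* = √0.05575

SE* = 0.2361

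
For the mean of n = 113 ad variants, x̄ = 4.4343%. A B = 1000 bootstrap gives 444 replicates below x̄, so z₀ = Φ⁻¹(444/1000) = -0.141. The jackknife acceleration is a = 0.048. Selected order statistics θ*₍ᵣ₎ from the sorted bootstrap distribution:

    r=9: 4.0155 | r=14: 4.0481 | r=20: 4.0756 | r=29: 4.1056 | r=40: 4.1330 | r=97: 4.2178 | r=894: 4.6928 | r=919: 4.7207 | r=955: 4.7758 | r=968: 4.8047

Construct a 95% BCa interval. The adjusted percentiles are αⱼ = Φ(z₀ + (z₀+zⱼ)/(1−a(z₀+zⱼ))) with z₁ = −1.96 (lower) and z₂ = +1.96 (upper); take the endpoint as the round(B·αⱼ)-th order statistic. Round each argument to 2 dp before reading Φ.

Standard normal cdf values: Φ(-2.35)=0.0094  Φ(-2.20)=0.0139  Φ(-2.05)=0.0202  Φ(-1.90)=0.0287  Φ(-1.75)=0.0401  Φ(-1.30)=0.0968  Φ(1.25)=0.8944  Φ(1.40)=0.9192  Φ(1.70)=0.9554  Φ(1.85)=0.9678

(4.0756, 4.8047)

Lower: z₀ + z₁ = -0.141 + (-1.960) = -2.101; 1 − a(z₀+z₁) = 1 − (0.048)(-2.101) = 1.1008; argument = -0.141 + (-2.101)/1.1008 = -2.0495 → -2.05.
α₁ = Φ(-2.05) = 0.0202; rank = round(1000 × 0.0202) = 20; θ*₍20₎ = 4.0756.
Upper: z₀ + z₂ = 1.819; 1 − a(z₀+z₂) = 0.9127; argument = 1.8520 → 1.85; α₂ = 0.9678; rank = 968; θ*₍968₎ = 4.8047.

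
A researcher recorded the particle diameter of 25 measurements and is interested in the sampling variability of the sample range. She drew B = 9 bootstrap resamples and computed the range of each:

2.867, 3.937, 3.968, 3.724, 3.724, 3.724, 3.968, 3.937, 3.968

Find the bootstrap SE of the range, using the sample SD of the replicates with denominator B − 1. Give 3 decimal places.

SE* = 0.352

Bootstrap SE is the standard deviation of the 9 replicate ranges.
Mean of replicates: (2.867 + 3.937 + 3.968 + 3.724 + 3.724 + 3.724 + 3.968 + 3.937 + 3.968) / 9 = 33.8170 / 9 = 3.7574
Sum of squared deviations: (−0.8904)² + (+0.1796)² + (+0.2106)² + (−0.0334)² + (−0.0334)² + (−0.0334)² + (+0.2106)² + (+0.1796)² + (+0.2106)² = 0.9937
Variance = 0.9937 / 8 = 0.1242
SE* = √0.1242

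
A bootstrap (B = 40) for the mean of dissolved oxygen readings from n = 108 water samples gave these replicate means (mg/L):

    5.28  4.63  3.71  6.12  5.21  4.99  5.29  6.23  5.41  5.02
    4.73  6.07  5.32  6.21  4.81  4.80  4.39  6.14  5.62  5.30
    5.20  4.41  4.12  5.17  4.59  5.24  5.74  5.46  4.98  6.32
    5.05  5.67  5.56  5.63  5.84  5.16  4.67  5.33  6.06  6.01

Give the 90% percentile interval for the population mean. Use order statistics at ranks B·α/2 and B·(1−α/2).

Sorted replicates: 3.71, 4.12, 4.39, 4.41, 4.59, 4.63, 4.67, 4.73, 4.80, 4.81, 4.98, 4.99, 5.02, 5.05, 5.16, 5.17, 5.20, 5.21, 5.24, 5.28, 5.29, 5.30, 5.32, 5.33, 5.41, 5.46, 5.56, 5.62, 5.63, 5.67, 5.74, 5.84, 6.01, 6.06, 6.07, 6.12, 6.14, 6.21, 6.23, 6.32
α = 0.10; lower rank = 40 × 0.050 = 2; upper rank = 40 × 0.950 = 38.
The 2nd smallest replicate is 4.12; the 38th is 6.21.

(4.12, 6.21)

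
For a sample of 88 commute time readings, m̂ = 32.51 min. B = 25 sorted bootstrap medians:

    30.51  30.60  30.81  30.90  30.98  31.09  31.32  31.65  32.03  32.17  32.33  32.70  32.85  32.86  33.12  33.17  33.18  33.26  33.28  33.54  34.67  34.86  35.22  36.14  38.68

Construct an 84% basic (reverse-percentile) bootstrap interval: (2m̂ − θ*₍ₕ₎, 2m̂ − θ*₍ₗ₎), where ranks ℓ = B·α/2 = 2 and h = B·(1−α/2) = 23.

(29.80, 34.42)

Percentile endpoints at ranks 2 and 23: θ*₍2₎ = 30.60, θ*₍23₎ = 35.22.
Basic interval reflects these around m̂:
  lower = 2 × 32.51 − 35.22 = 29.80
  upper = 2 × 32.51 − 30.60 = 34.42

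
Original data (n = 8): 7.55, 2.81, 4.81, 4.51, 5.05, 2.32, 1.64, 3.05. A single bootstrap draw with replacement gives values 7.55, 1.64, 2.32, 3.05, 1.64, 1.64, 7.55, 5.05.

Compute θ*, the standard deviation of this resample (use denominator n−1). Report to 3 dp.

θ* = 2.576

Mean = 3.8050; sum of squared deviations = 46.4370
s² = 46.4370 / 7 = 6.6339
s = √6.6339 = 2.576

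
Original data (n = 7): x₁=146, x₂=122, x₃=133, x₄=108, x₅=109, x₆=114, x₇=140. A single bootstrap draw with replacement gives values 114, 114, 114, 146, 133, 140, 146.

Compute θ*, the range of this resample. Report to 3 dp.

Range = 146 − 114 = 32.000

θ* = 32.000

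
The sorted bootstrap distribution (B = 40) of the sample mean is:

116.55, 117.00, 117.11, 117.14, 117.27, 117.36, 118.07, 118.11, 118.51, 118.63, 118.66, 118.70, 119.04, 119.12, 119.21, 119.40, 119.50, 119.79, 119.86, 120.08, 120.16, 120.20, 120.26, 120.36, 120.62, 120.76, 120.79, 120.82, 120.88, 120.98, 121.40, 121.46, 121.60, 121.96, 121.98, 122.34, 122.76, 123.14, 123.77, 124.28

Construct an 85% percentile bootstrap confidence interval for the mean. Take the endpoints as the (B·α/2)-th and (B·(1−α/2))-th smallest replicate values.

(117.11, 122.76)

α = 0.15; lower rank = 40 × 0.075 = 3; upper rank = 40 × 0.925 = 37.
The 3rd smallest replicate is 117.11; the 37th is 122.76.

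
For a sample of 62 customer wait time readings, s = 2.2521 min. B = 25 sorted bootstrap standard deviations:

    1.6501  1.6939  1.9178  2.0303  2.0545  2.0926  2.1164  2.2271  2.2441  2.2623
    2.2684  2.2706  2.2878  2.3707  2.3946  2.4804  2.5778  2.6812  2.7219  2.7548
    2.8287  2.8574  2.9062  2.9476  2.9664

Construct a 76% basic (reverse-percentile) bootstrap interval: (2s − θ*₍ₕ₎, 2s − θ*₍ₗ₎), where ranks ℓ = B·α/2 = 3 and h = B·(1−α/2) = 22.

Percentile endpoints at ranks 3 and 22: θ*₍3₎ = 1.9178, θ*₍22₎ = 2.8574.
Basic interval reflects these around s:
  lower = 2 × 2.2521 − 2.8574 = 1.6468
  upper = 2 × 2.2521 − 1.9178 = 2.5864

(1.6468, 2.5864)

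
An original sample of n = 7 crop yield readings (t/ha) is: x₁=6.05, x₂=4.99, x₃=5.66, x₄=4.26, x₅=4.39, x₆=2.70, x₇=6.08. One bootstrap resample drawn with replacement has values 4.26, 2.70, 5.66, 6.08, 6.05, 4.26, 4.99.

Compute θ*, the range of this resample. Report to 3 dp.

Range = 6.08 − 2.70 = 3.380

θ* = 3.380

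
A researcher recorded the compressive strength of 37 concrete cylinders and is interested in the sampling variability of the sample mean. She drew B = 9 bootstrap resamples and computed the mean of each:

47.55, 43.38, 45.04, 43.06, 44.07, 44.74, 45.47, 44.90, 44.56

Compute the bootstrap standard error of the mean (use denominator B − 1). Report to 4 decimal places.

SE* = 1.3085

Bootstrap SE is the standard deviation of the 9 replicate means.
Mean of replicates: (47.55 + 43.38 + 45.04 + 43.06 + 44.07 + 44.74 + 45.47 + 44.90 + 44.56) / 9 = 402.77000 / 9 = 44.75222
Sum of squared deviations: (+2.79778)² + (−1.37222)² + (+0.28778)² + (−1.69222)² + (−0.68222)² + (−0.01222)² + (+0.71778)² + (+0.14778)² + (−0.19222)² = 13.69656
Variance = 13.69656 / 8 = 1.71207
SE* = √1.71207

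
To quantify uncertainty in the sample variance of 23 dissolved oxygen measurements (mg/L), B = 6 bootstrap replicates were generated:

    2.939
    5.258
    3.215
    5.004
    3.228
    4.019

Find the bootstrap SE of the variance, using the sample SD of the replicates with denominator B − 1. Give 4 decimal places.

Bootstrap SE is the standard deviation of the 6 replicate variances.
Mean of replicates: (2.939 + 5.258 + 3.215 + 5.004 + 3.228 + 4.019) / 6 = 23.66300 / 6 = 3.94383
Sum of squared deviations: (−1.00483)² + (+1.31417)² + (−0.72883)² + (+1.06017)² + (−0.71583)² + (+0.07517)² = 4.90994
Variance = 4.90994 / 5 = 0.98199
SE* = √0.98199

SE* = 0.9910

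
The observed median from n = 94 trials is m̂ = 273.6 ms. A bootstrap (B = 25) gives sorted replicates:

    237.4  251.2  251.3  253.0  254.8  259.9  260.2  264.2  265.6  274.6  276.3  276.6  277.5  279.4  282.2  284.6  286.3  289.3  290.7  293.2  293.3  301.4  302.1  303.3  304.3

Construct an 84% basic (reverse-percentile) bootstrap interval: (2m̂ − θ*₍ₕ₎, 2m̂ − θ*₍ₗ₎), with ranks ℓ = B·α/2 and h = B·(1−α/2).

Percentile endpoints at ranks 2 and 23: θ*₍2₎ = 251.2, θ*₍23₎ = 302.1.
Basic interval reflects these around m̂:
  lower = 2 × 273.6 − 302.1 = 245.1
  upper = 2 × 273.6 − 251.2 = 296.0

(245.1, 296.0)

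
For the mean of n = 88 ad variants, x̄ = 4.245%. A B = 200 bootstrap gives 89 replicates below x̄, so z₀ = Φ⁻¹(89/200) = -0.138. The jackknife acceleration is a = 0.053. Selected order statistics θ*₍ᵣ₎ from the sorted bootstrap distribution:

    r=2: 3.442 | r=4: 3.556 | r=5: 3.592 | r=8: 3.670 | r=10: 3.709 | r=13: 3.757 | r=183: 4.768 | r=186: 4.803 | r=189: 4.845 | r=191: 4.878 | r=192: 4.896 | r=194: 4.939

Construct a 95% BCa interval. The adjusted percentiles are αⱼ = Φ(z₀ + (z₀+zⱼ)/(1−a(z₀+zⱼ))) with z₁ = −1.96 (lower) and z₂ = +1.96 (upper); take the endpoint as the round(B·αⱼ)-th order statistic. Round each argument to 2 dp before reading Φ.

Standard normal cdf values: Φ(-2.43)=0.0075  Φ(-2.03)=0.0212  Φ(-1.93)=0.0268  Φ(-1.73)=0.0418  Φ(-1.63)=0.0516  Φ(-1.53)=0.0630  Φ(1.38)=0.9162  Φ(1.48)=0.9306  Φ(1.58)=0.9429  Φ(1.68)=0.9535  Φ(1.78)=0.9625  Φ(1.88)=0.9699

(3.556, 4.939)

Lower: z₀ + z₁ = -0.138 + (-1.960) = -2.098; 1 − a(z₀+z₁) = 1 − (0.053)(-2.098) = 1.1112; argument = -0.138 + (-2.098)/1.1112 = -2.0261 → -2.03.
α₁ = Φ(-2.03) = 0.0212; rank = round(200 × 0.0212) = 4; θ*₍4₎ = 3.556.
Upper: z₀ + z₂ = 1.822; 1 − a(z₀+z₂) = 0.9034; argument = 1.8787 → 1.88; α₂ = 0.9699; rank = 194; θ*₍194₎ = 4.939.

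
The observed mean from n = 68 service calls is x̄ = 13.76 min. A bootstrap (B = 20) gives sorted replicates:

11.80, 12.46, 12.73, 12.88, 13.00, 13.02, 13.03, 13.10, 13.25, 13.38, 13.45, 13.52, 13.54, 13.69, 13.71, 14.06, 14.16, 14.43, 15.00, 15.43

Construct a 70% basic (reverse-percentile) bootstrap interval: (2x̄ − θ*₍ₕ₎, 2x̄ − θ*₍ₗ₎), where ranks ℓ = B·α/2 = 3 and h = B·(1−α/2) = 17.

Percentile endpoints at ranks 3 and 17: θ*₍3₎ = 12.73, θ*₍17₎ = 14.16.
Basic interval reflects these around x̄:
  lower = 2 × 13.76 − 14.16 = 13.36
  upper = 2 × 13.76 − 12.73 = 14.79

(13.36, 14.79)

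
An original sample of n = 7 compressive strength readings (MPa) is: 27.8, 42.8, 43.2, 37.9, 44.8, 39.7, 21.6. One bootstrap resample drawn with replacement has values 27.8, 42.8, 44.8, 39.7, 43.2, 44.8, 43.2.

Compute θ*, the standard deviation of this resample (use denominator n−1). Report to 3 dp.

θ* = 6.023

Mean = 40.9000; sum of squared deviations = 217.6600
s² = 217.6600 / 6 = 36.2767
s = √36.2767 = 6.023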